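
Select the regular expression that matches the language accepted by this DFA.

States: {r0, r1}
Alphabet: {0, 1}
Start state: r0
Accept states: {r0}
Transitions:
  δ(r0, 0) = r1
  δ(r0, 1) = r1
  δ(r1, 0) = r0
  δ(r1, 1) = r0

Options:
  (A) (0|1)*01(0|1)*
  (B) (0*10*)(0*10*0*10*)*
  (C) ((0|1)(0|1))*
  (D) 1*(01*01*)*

Check each option against the DFA on short strings; one disagreement eliminates an option:
  (A) (0|1)*01(0|1)*: on ε the DFA stays in r0 and accepts (r0 ∈ Accept), but the regex does not match it → eliminate
  (B) (0*10*)(0*10*0*10*)*: on ε the DFA stays in r0 and accepts (r0 ∈ Accept), but the regex does not match it → eliminate
  (C) ((0|1)(0|1))*: agrees with the DFA on every string of length ≤ 6
  (D) 1*(01*01*)*: on '1' the DFA goes r0 → r1 and rejects (r1 ∉ Accept), but the regex matches it → eliminate
Only (C) is consistent with the DFA.
(C) ((0|1)(0|1))*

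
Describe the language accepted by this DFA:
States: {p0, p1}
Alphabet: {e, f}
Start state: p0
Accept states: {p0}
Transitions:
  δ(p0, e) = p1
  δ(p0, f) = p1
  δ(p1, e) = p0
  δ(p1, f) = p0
Testing a few strings:
  'eff' → reject
  'ef' → accept
  'fee' → reject
  'e' → reject
State roles: p0=even length so far; p1=odd length so far
All strings over {e,f} of even length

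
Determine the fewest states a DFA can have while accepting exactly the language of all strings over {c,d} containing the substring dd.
By Myhill–Nerode, count the distinguishable equivalence classes: three classes — no progress / one trailing d / dd seen.
3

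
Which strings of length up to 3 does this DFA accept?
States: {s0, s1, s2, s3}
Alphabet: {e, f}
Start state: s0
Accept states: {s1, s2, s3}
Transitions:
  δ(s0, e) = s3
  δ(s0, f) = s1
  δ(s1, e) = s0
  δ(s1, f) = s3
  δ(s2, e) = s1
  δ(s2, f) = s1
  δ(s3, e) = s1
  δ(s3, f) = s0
e, f, ee, ff, eef, efe, eff, fee, fef, ffe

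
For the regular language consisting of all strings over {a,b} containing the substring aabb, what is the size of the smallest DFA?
By Myhill–Nerode, count the distinguishable equivalence classes: 5 classes — one per longest suffix of the input that is a prefix of 'aabb' (lengths 0 through 3), plus an absorbing 'already seen aabb' class.
5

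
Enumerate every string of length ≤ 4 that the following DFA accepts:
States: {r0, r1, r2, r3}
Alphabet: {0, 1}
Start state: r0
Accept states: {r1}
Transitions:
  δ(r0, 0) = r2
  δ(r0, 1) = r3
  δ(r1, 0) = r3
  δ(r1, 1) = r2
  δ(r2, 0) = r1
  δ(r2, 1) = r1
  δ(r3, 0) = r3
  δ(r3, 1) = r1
00, 01, 11, 101, 0001, 0010, 0011, 0101, 0110, 0111, 1001, 1101, 1110, 1111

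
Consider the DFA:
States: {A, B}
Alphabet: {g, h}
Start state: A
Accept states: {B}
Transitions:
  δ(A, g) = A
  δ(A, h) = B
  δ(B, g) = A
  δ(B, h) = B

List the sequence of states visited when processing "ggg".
read 'g': A → A
  read 'g': A → A
  read 'g': A → A
A -> A -> A -> A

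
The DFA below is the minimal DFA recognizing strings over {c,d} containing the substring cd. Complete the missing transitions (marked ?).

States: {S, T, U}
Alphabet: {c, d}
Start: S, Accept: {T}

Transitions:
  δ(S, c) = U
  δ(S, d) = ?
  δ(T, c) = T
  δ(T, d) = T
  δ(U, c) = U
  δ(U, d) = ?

From the language and accept set, identify what each state tracks — S: no c seen yet; T: substring cd seen; U: seen a c, waiting for d.
Each missing δ(q, a) is the state matching the new tracked value after reading a.
δ(S, d) = S; δ(U, d) = T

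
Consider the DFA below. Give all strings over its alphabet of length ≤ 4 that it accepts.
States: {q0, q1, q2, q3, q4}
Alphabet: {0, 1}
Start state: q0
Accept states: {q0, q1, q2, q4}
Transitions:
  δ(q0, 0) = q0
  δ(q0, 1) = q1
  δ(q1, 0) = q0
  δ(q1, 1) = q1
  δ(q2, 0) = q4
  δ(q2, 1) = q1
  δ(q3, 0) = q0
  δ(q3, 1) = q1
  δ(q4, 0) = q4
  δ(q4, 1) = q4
ε, 0, 1, 00, 01, 10, 11, 000, 001, 010, 011, 100, 101, 110, 111, 0000, 0001, 0010, 0011, 0100, 0101, 0110, 0111, 1000, 1001, 1010, 1011, 1100, 1101, 1110, 1111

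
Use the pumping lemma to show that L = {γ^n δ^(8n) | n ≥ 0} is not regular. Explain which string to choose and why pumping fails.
Assume L is regular with pumping length p. Idea: pumping the γ-block breaks the 1:8 ratio.
Choose s = γ^p δ^(8p) (length 9p ≥ p). By the pumping lemma, s = xyz with |xy| ≤ p, |y| > 0, so y = γ^k with k ≥ 1. Then xy²z = γ^(p+k) δ^(8p). For this to be in L we would need 8p = 8(p+k), i.e. 8k = 0, contradicting k ≥ 1. So xy²z ∉ L.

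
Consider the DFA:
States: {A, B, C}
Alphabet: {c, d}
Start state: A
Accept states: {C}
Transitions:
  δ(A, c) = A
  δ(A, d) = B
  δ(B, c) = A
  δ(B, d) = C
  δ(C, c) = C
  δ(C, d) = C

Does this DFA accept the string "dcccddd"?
Processing string "dcccddd":
  A --d--> B
  B --c--> A
  A --c--> A
  A --c--> A
  A --d--> B
  B --d--> C
  C --d--> C
Final state: C
Accept states: {C}
Yes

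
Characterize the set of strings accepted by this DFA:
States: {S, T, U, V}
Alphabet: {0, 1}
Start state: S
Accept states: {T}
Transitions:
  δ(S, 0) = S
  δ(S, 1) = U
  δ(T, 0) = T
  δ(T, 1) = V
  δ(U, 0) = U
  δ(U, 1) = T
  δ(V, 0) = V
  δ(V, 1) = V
Testing a few strings:
  '01' → reject
  '0' → reject
  '1001' → accept
  '111' → reject
State roles: S=zero 1's; T=two 1's; U=one 1; V=≥ three 1's (dead)
All binary strings containing exactly two 1's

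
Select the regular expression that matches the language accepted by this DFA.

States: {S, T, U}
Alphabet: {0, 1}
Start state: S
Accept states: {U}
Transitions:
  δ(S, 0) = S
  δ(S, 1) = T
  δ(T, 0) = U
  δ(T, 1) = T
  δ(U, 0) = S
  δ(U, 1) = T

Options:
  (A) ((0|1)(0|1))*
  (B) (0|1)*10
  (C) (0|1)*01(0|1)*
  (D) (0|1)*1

Check each option against the DFA on short strings; one disagreement eliminates an option:
  (A) ((0|1)(0|1))*: on ε the DFA stays in S and rejects (S ∉ Accept), but the regex matches it → eliminate
  (B) (0|1)*10: agrees with the DFA on every string of length ≤ 6
  (C) (0|1)*01(0|1)*: on '01' the DFA goes S → S → T and rejects (T ∉ Accept), but the regex matches it → eliminate
  (D) (0|1)*1: on '1' the DFA goes S → T and rejects (T ∉ Accept), but the regex matches it → eliminate
Only (B) is consistent with the DFA.
(B) (0|1)*10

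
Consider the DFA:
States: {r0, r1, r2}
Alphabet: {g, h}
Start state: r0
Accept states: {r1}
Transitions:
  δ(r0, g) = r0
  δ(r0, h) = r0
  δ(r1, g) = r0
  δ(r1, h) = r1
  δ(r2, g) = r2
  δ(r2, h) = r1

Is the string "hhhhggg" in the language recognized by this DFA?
Processing string "hhhhggg":
  r0 --h--> r0
  r0 --h--> r0
  r0 --h--> r0
  r0 --h--> r0
  r0 --g--> r0
  r0 --g--> r0
  r0 --g--> r0
Final state: r0
Accept states: {r1}
No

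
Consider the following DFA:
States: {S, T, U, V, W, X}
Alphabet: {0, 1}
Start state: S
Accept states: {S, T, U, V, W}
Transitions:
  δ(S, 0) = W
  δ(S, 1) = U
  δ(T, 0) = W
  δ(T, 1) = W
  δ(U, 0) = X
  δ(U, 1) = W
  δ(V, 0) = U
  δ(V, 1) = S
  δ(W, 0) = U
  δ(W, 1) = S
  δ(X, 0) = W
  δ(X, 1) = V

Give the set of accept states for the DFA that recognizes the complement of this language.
Complement accept states = All states \ Original accept states
= {S, T, U, V, W, X} \ {S, T, U, V, W}
{X}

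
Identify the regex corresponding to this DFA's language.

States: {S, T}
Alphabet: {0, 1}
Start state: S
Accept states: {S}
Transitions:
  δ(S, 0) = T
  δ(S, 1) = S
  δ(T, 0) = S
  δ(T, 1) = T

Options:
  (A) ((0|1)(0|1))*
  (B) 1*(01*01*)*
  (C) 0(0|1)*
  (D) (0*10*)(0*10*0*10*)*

Check each option against the DFA on short strings; one disagreement eliminates an option:
  (A) ((0|1)(0|1))*: on '1' the DFA goes S → S and accepts (S ∈ Accept), but the regex does not match it → eliminate
  (B) 1*(01*01*)*: agrees with the DFA on every string of length ≤ 6
  (C) 0(0|1)*: on ε the DFA stays in S and accepts (S ∈ Accept), but the regex does not match it → eliminate
  (D) (0*10*)(0*10*0*10*)*: on ε the DFA stays in S and accepts (S ∈ Accept), but the regex does not match it → eliminate
Only (B) is consistent with the DFA.
(B) 1*(01*01*)*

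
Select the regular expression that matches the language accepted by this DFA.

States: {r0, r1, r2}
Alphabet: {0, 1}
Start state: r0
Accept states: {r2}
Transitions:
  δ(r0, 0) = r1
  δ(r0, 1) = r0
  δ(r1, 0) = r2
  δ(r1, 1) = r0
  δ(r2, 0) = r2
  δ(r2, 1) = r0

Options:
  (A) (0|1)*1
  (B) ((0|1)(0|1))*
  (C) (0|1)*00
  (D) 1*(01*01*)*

Check each option against the DFA on short strings; one disagreement eliminates an option:
  (A) (0|1)*1: on '1' the DFA goes r0 → r0 and rejects (r0 ∉ Accept), but the regex matches it → eliminate
  (B) ((0|1)(0|1))*: on ε the DFA stays in r0 and rejects (r0 ∉ Accept), but the regex matches it → eliminate
  (C) (0|1)*00: agrees with the DFA on every string of length ≤ 6
  (D) 1*(01*01*)*: on ε the DFA stays in r0 and rejects (r0 ∉ Accept), but the regex matches it → eliminate
Only (C) is consistent with the DFA.
(C) (0|1)*00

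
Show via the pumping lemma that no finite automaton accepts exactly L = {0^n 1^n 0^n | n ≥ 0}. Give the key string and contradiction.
Assume L is regular with pumping length p. Idea: pumping the first 0-block unbalances it against the other two.
Choose s = 0^p 1^p 0^p ∈ L (|s| = 3p ≥ p). By the pumping lemma, s = xyz with |xy| ≤ p, |y| > 0, so y = 0^k with k ≥ 1, inside the first 0-block. Then xy²z = 0^(p+k) 1^p 0^p. The first block has length p+k ≠ p, so the three block lengths are no longer equal and xy²z ∉ L.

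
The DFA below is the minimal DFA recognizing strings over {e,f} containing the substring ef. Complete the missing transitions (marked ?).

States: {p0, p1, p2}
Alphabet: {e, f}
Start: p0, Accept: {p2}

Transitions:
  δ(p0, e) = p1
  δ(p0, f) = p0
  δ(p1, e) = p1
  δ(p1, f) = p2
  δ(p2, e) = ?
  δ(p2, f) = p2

From the language and accept set, identify what each state tracks — p0: no e seen yet; p1: seen a e, waiting for f; p2: substring ef seen.
Each missing δ(q, a) is the state matching the new tracked value after reading a.
δ(p2, e) = p2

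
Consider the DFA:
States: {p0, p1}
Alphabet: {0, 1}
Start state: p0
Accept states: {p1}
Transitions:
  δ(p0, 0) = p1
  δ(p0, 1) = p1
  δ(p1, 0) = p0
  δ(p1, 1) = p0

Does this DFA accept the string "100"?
Processing string "100":
  p0 --1--> p1
  p1 --0--> p0
  p0 --0--> p1
Final state: p1
Accept states: {p1}
Yes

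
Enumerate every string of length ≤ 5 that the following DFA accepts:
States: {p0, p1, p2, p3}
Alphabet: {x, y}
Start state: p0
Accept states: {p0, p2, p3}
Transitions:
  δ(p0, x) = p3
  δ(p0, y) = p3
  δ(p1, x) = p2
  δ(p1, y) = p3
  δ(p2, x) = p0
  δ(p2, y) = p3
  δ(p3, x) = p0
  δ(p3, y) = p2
ε, x, y, xx, xy, yx, yy, xxx, xxy, xyx, xyy, yxx, yxy, yyx, yyy, xxxx, xxxy, xxyx, xxyy, xyxx, xyxy, xyyx, xyyy, yxxx, yxxy, yxyx, yxyy, yyxx, yyxy, yyyx, yyyy, xxxxx, xxxxy, xxxyx, xxxyy, xxyxx, xxyxy, xxyyx, xxyyy, xyxxx, xyxxy, xyxyx, xyxyy, xyyxx, xyyxy, xyyyx, xyyyy, yxxxx, yxxxy, yxxyx, yxxyy, yxyxx, yxyxy, yxyyx, yxyyy, yyxxx, yyxxy, yyxyx, yyxyy, yyyxx, yyyxy, yyyyx, yyyyy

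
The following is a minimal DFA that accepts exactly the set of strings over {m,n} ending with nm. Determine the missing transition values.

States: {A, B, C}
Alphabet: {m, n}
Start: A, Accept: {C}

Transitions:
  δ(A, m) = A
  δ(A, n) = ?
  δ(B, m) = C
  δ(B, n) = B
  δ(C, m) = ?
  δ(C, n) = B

From the language and accept set, identify what each state tracks — A: no suffix match; B: one trailing n; C: suffix is nm.
Each missing δ(q, a) is the state matching the new tracked value after reading a.
δ(A, n) = B; δ(C, m) = A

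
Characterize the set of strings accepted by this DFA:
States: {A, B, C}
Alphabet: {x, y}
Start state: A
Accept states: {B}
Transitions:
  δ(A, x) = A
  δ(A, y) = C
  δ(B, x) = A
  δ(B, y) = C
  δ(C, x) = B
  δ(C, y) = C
Testing a few strings:
  'xyyx' → accept
  'yxx' → reject
  'xxx' → reject
  'xyy' → reject
State roles: A=no suffix match; B=suffix is yx; C=one trailing y
All strings over {x,y} ending with yx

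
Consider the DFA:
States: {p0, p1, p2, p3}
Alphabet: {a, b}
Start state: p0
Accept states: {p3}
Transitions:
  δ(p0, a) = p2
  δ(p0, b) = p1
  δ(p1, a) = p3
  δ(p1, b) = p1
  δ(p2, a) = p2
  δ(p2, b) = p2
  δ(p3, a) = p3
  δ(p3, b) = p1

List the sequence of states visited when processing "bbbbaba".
read 'b': p0 → p1
  read 'b': p1 → p1
  read 'b': p1 → p1
  read 'b': p1 → p1
  read 'a': p1 → p3
  read 'b': p3 → p1
  read 'a': p1 → p3
p0 -> p1 -> p1 -> p1 -> p1 -> p3 -> p1 -> p3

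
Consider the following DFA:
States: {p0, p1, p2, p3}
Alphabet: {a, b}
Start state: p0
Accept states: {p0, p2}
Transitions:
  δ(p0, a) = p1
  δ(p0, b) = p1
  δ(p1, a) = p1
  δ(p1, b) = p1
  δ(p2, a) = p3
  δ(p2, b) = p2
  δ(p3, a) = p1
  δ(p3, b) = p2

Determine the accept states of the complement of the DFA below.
Complement accept states = All states \ Original accept states
= {p0, p1, p2, p3} \ {p0, p2}
{p1, p3}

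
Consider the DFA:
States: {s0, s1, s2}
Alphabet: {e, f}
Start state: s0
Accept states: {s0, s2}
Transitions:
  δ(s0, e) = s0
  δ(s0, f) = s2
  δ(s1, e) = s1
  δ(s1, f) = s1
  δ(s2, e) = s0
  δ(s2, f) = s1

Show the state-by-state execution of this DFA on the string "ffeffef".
read 'f': s0 → s2
  read 'f': s2 → s1
  read 'e': s1 → s1
  read 'f': s1 → s1
  read 'f': s1 → s1
  read 'e': s1 → s1
  read 'f': s1 → s1
s0 -> s2 -> s1 -> s1 -> s1 -> s1 -> s1 -> s1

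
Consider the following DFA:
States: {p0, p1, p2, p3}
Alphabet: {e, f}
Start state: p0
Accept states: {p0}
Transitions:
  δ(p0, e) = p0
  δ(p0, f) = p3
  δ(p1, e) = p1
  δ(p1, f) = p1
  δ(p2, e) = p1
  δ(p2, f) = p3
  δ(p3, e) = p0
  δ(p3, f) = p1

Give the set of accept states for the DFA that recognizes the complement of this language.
Complement accept states = All states \ Original accept states
= {p0, p1, p2, p3} \ {p0}
{p1, p2, p3}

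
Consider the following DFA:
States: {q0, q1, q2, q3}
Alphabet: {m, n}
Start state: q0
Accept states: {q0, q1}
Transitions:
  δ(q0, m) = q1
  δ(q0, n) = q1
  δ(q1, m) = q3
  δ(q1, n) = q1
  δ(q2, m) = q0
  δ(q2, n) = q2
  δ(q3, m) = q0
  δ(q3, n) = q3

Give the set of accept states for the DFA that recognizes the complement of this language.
Complement accept states = All states \ Original accept states
= {q0, q1, q2, q3} \ {q0, q1}
{q2, q3}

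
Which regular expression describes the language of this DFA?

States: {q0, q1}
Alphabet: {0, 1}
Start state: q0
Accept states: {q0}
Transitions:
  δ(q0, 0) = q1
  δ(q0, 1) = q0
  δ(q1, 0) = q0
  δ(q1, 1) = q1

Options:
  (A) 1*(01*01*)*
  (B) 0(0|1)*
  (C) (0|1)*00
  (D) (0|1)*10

Check each option against the DFA on short strings; one disagreement eliminates an option:
  (A) 1*(01*01*)*: agrees with the DFA on every string of length ≤ 6
  (B) 0(0|1)*: on ε the DFA stays in q0 and accepts (q0 ∈ Accept), but the regex does not match it → eliminate
  (C) (0|1)*00: on ε the DFA stays in q0 and accepts (q0 ∈ Accept), but the regex does not match it → eliminate
  (D) (0|1)*10: on ε the DFA stays in q0 and accepts (q0 ∈ Accept), but the regex does not match it → eliminate
Only (A) is consistent with the DFA.
(A) 1*(01*01*)*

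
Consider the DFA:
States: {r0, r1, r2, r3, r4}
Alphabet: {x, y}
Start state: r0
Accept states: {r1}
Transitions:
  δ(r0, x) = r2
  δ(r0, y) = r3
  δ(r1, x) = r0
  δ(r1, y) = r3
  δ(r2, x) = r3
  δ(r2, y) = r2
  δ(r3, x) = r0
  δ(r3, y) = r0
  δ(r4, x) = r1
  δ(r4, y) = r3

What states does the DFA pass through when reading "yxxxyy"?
read 'y': r0 → r3
  read 'x': r3 → r0
  read 'x': r0 → r2
  read 'x': r2 → r3
  read 'y': r3 → r0
  read 'y': r0 → r3
r0 -> r3 -> r0 -> r2 -> r3 -> r0 -> r3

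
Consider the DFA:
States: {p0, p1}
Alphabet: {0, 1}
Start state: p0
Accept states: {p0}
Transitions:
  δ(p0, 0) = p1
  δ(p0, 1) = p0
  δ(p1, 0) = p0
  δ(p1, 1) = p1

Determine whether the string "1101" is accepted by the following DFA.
Processing string "1101":
  p0 --1--> p0
  p0 --1--> p0
  p0 --0--> p1
  p1 --1--> p1
Final state: p1
Accept states: {p0}
No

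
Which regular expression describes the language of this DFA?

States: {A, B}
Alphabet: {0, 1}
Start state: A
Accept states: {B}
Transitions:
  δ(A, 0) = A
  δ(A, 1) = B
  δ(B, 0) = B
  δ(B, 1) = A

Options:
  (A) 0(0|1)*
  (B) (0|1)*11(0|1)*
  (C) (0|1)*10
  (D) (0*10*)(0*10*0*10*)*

Check each option against the DFA on short strings; one disagreement eliminates an option:
  (A) 0(0|1)*: on '0' the DFA goes A → A and rejects (A ∉ Accept), but the regex matches it → eliminate
  (B) (0|1)*11(0|1)*: on '1' the DFA goes A → B and accepts (B ∈ Accept), but the regex does not match it → eliminate
  (C) (0|1)*10: on '1' the DFA goes A → B and accepts (B ∈ Accept), but the regex does not match it → eliminate
  (D) (0*10*)(0*10*0*10*)*: agrees with the DFA on every string of length ≤ 6
Only (D) is consistent with the DFA.
(D) (0*10*)(0*10*0*10*)*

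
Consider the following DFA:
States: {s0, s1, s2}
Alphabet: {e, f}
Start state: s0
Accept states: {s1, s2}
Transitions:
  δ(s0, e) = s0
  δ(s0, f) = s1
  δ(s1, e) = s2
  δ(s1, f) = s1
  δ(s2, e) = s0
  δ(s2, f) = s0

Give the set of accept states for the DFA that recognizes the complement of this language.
Complement accept states = All states \ Original accept states
= {s0, s1, s2} \ {s1, s2}
{s0}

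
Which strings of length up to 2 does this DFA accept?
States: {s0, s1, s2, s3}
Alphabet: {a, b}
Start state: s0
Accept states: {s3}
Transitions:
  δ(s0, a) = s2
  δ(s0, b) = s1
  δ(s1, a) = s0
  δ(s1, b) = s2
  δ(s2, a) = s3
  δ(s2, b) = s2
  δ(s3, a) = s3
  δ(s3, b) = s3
aa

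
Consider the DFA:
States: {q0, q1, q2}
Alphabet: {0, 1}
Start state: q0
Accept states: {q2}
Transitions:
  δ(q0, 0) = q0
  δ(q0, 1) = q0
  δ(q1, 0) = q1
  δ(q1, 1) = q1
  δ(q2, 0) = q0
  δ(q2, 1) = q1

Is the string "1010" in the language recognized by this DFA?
Processing string "1010":
  q0 --1--> q0
  q0 --0--> q0
  q0 --1--> q0
  q0 --0--> q0
Final state: q0
Accept states: {q2}
No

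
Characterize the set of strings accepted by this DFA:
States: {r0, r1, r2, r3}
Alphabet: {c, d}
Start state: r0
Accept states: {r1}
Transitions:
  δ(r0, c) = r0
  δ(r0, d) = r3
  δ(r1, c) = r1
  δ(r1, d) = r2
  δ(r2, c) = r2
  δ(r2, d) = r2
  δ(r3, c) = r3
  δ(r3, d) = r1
Testing a few strings:
  'd' → reject
  'dd' → accept
  'dddd' → reject
  'dc' → reject
State roles: r0=zero d's; r1=two d's; r2=≥ three d's (dead); r3=one d
All strings over {c,d} containing exactly two d's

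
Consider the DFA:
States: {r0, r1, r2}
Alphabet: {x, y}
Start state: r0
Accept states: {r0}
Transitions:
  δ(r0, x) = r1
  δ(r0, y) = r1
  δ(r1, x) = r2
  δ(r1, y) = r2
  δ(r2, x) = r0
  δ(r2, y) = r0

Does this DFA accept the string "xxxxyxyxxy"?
Processing string "xxxxyxyxxy":
  r0 --x--> r1
  r1 --x--> r2
  r2 --x--> r0
  r0 --x--> r1
  r1 --y--> r2
  r2 --x--> r0
  r0 --y--> r1
  r1 --x--> r2
  r2 --x--> r0
  r0 --y--> r1
Final state: r1
Accept states: {r0}
No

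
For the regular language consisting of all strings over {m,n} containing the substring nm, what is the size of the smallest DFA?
By Myhill–Nerode, count the distinguishable equivalence classes: 3 classes — one per longest suffix of the input that is a prefix of 'nm' (lengths 0 through 1), plus an absorbing 'already seen nm' class.
3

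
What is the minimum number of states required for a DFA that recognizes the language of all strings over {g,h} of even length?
By Myhill–Nerode, count the distinguishable equivalence classes: two classes — parity of the length.
2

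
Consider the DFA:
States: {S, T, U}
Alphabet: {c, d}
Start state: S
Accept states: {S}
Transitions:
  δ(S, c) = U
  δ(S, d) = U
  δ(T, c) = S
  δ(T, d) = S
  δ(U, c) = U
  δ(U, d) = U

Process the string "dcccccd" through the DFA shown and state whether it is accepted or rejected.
Processing string "dcccccd":
  S --d--> U
  U --c--> U
  U --c--> U
  U --c--> U
  U --c--> U
  U --c--> U
  U --d--> U
Final state: U
Accept states: {S}
No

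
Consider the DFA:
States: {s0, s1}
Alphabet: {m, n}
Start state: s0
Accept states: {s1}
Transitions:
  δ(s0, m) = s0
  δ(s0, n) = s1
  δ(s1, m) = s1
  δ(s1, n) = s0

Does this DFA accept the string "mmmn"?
Processing string "mmmn":
  s0 --m--> s0
  s0 --m--> s0
  s0 --m--> s0
  s0 --n--> s1
Final state: s1
Accept states: {s1}
Yes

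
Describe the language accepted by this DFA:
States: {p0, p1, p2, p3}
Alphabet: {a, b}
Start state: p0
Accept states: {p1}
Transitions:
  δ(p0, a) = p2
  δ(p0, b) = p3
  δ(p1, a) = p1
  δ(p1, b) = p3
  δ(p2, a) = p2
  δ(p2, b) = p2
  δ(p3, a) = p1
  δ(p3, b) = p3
Testing a few strings:
  'bbb' → reject
  'b' → reject
  'ba' → accept
  'bab' → reject
State roles: p0=no input read; p1=started with b, last symbol a; p2=started with a (dead); p3=started with b, last symbol b
All strings over {a,b} that start with b and end with a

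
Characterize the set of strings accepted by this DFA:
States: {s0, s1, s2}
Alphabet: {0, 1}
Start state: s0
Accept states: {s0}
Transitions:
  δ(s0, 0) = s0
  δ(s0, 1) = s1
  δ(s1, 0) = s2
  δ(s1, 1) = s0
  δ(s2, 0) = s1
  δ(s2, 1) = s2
Testing a few strings:
  '01' → reject
  '00' → accept
  '110' → accept
  '1' → reject
State roles: s0=value ≡ 0 (mod 3); s1=value ≡ 1 (mod 3); s2=value ≡ 2 (mod 3)
All binary strings representing a multiple of 3 (read in base 2; leading zeros allowed and ε counts as 0)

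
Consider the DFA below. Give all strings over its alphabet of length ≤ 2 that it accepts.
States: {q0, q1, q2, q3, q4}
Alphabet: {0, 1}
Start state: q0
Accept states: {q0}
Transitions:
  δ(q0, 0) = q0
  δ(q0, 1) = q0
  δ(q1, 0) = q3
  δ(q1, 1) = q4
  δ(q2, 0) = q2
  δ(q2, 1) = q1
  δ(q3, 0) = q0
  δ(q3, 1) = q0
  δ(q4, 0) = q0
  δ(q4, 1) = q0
ε, 0, 1, 00, 01, 10, 11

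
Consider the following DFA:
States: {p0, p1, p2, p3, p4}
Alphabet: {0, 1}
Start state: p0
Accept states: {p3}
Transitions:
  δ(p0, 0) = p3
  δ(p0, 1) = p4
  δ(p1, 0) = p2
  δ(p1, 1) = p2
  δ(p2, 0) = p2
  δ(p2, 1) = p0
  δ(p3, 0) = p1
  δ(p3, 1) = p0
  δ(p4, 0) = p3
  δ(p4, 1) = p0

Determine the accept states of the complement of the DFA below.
Complement accept states = All states \ Original accept states
= {p0, p1, p2, p3, p4} \ {p3}
{p0, p1, p2, p4}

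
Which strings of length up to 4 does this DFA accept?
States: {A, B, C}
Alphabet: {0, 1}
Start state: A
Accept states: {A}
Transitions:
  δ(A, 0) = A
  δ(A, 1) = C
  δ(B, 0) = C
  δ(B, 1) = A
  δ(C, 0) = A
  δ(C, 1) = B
ε, 0, 00, 10, 000, 010, 100, 111, 0000, 0010, 0100, 0111, 1000, 1010, 1100, 1110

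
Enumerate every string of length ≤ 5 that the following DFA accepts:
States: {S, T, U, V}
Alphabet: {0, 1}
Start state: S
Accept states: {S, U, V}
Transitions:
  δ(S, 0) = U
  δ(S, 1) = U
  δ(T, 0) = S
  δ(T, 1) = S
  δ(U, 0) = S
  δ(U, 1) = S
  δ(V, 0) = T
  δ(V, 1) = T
ε, 0, 1, 00, 01, 10, 11, 000, 001, 010, 011, 100, 101, 110, 111, 0000, 0001, 0010, 0011, 0100, 0101, 0110, 0111, 1000, 1001, 1010, 1011, 1100, 1101, 1110, 1111, 00000, 00001, 00010, 00011, 00100, 00101, 00110, 00111, 01000, 01001, 01010, 01011, 01100, 01101, 01110, 01111, 10000, 10001, 10010, 10011, 10100, 10101, 10110, 10111, 11000, 11001, 11010, 11011, 11100, 11101, 11110, 11111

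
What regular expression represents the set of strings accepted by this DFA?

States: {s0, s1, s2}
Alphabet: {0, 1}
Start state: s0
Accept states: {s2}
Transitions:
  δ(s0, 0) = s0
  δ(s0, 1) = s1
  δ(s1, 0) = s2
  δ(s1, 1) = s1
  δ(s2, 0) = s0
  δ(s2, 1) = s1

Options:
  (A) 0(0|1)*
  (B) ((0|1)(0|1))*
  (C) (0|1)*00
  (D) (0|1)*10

Check each option against the DFA on short strings; one disagreement eliminates an option:
  (A) 0(0|1)*: on '0' the DFA goes s0 → s0 and rejects (s0 ∉ Accept), but the regex matches it → eliminate
  (B) ((0|1)(0|1))*: on ε the DFA stays in s0 and rejects (s0 ∉ Accept), but the regex matches it → eliminate
  (C) (0|1)*00: on '00' the DFA goes s0 → s0 → s0 and rejects (s0 ∉ Accept), but the regex matches it → eliminate
  (D) (0|1)*10: agrees with the DFA on every string of length ≤ 6
Only (D) is consistent with the DFA.
(D) (0|1)*10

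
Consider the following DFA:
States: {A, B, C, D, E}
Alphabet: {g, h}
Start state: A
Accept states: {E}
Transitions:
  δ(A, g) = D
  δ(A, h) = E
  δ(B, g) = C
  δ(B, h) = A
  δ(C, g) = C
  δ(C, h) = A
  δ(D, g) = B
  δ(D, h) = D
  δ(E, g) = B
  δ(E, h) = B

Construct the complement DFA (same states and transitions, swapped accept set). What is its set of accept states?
Complement accept states = All states \ Original accept states
= {A, B, C, D, E} \ {E}
{A, B, C, D}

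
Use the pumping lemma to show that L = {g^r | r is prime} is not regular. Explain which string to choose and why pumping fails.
Assume L is regular with pumping length p. Idea: pumping by a suitable count produces a composite length.
Let q be a prime with q ≥ p and choose s = g^q ∈ L. By the pumping lemma, s = xyz with |xy| ≤ p, |y| = k ≥ 1. Take i = q+1: |xy^(q+1)z| = q + q·k = q(1+k). Since q ≥ 2 and 1+k ≥ 2, q(1+k) is composite, so xy^(q+1)z ∉ L.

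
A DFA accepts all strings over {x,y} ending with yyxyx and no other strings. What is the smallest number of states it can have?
By Myhill–Nerode, count the distinguishable equivalence classes: 6 classes — one per longest suffix of the input that is a prefix of 'yyxyx' (lengths 0 through 5); only the length-5 class is accepting.
6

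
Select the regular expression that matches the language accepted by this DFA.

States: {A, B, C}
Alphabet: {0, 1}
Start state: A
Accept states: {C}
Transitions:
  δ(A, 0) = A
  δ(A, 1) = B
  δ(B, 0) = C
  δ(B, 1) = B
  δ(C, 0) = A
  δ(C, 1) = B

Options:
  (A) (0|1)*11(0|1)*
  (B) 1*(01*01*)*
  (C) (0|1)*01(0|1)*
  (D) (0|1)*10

Check each option against the DFA on short strings; one disagreement eliminates an option:
  (A) (0|1)*11(0|1)*: on '10' the DFA goes A → B → C and accepts (C ∈ Accept), but the regex does not match it → eliminate
  (B) 1*(01*01*)*: on ε the DFA stays in A and rejects (A ∉ Accept), but the regex matches it → eliminate
  (C) (0|1)*01(0|1)*: on '01' the DFA goes A → A → B and rejects (B ∉ Accept), but the regex matches it → eliminate
  (D) (0|1)*10: agrees with the DFA on every string of length ≤ 6
Only (D) is consistent with the DFA.
(D) (0|1)*10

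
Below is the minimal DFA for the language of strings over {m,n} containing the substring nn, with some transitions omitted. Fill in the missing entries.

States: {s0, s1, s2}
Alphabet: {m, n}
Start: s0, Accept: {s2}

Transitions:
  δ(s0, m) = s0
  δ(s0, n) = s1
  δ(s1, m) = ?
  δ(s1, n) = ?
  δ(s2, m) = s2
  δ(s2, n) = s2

From the language and accept set, identify what each state tracks — s0: no progress toward nn; s1: one trailing n; s2: substring nn seen.
Each missing δ(q, a) is the state matching the new tracked value after reading a.
δ(s1, m) = s0; δ(s1, n) = s2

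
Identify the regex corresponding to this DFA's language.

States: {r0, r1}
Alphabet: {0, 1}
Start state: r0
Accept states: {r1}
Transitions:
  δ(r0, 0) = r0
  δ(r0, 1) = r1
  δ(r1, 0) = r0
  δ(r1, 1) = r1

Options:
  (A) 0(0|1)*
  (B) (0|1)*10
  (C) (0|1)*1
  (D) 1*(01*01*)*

Check each option against the DFA on short strings; one disagreement eliminates an option:
  (A) 0(0|1)*: on '0' the DFA goes r0 → r0 and rejects (r0 ∉ Accept), but the regex matches it → eliminate
  (B) (0|1)*10: on '1' the DFA goes r0 → r1 and accepts (r1 ∈ Accept), but the regex does not match it → eliminate
  (C) (0|1)*1: agrees with the DFA on every string of length ≤ 6
  (D) 1*(01*01*)*: on ε the DFA stays in r0 and rejects (r0 ∉ Accept), but the regex matches it → eliminate
Only (C) is consistent with the DFA.
(C) (0|1)*1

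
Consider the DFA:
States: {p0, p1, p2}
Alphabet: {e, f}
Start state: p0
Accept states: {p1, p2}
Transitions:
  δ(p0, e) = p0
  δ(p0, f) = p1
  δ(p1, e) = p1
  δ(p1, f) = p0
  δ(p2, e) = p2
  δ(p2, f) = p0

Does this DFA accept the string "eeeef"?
Processing string "eeeef":
  p0 --e--> p0
  p0 --e--> p0
  p0 --e--> p0
  p0 --e--> p0
  p0 --f--> p1
Final state: p1
Accept states: {p1, p2}
Yes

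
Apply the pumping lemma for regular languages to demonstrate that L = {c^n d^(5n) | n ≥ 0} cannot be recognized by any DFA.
Assume L is regular with pumping length p. Idea: pumping the c-block breaks the 1:5 ratio.
Choose s = c^p d^(5p) (length 6p ≥ p). By the pumping lemma, s = xyz with |xy| ≤ p, |y| > 0, so y = c^k with k ≥ 1. Then xy²z = c^(p+k) d^(5p). For this to be in L we would need 5p = 5(p+k), i.e. 5k = 0, contradicting k ≥ 1. So xy²z ∉ L.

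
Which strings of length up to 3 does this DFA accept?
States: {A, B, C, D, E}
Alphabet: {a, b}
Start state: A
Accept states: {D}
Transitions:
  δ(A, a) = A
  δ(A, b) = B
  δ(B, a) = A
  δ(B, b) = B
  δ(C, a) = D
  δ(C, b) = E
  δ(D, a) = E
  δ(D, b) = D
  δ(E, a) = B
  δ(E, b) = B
None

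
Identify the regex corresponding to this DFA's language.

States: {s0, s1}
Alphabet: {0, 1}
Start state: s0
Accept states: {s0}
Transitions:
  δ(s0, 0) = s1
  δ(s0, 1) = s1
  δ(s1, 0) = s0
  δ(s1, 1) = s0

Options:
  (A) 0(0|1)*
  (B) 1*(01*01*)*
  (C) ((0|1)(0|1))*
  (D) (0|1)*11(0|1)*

Check each option against the DFA on short strings; one disagreement eliminates an option:
  (A) 0(0|1)*: on ε the DFA stays in s0 and accepts (s0 ∈ Accept), but the regex does not match it → eliminate
  (B) 1*(01*01*)*: on '1' the DFA goes s0 → s1 and rejects (s1 ∉ Accept), but the regex matches it → eliminate
  (C) ((0|1)(0|1))*: agrees with the DFA on every string of length ≤ 6
  (D) (0|1)*11(0|1)*: on ε the DFA stays in s0 and accepts (s0 ∈ Accept), but the regex does not match it → eliminate
Only (C) is consistent with the DFA.
(C) ((0|1)(0|1))*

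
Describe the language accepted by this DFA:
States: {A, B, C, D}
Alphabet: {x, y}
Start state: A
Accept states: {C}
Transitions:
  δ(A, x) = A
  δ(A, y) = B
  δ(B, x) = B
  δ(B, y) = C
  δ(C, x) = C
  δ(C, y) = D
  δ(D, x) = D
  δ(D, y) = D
Testing a few strings:
  'y' → reject
  'yx' → reject
  'xxx' → reject
  'xy' → reject
State roles: A=zero y's; B=one y; C=two y's; D=≥ three y's (dead)
All strings over {x,y} containing exactly two y's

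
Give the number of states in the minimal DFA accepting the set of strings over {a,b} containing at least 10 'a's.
By Myhill–Nerode, count the distinguishable equivalence classes: 11 classes — having seen 0, 1, …, 9, or ≥10 copies of 'a'; any two classes i < j (j ≤ 10) are distinguished by the string a^(10−j), which takes class j to 10 copies (accepted) but leaves class i below 10 (rejected).
11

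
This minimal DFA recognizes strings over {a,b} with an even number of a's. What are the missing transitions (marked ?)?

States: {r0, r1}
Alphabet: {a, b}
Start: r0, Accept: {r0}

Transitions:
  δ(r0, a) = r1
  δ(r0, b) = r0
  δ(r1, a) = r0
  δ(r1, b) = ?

From the language and accept set, identify what each state tracks — r0: even number of a's so far; r1: odd number of a's so far.
Each missing δ(q, a) is the state matching the new tracked value after reading a.
δ(r1, b) = r1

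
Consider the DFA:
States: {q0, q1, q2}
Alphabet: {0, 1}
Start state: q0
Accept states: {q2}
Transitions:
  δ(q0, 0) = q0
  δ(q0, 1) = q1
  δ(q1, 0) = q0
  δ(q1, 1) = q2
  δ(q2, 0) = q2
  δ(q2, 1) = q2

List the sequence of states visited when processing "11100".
read '1': q0 → q1
  read '1': q1 → q2
  read '1': q2 → q2
  read '0': q2 → q2
  read '0': q2 → q2
q0 -> q1 -> q2 -> q2 -> q2 -> q2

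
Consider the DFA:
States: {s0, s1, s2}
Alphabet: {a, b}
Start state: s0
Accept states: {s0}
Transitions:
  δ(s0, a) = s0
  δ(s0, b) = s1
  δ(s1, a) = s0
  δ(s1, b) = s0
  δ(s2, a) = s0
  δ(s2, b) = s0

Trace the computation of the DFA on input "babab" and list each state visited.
read 'b': s0 → s1
  read 'a': s1 → s0
  read 'b': s0 → s1
  read 'a': s1 → s0
  read 'b': s0 → s1
s0 -> s1 -> s0 -> s1 -> s0 -> s1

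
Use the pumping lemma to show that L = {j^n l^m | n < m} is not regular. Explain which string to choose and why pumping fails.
Assume L is regular with pumping length p. Idea: pumping up the j-block makes the j-count reach the l-count.
Choose s = j^p l^(p+1) ∈ L. By the pumping lemma, s = xyz with |xy| ≤ p, |y| > 0, so y = j^k with k ≥ 1. Then xy²z = j^(p+k) l^(p+1). Since p+k ≥ p+1, the number of j's is no longer strictly less than the number of l's, so xy²z ∉ L.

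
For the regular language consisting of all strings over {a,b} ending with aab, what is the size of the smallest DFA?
By Myhill–Nerode, count the distinguishable equivalence classes: 4 classes — one per longest suffix of the input that is a prefix of 'aab' (lengths 0 through 3); only the length-3 class is accepting.
4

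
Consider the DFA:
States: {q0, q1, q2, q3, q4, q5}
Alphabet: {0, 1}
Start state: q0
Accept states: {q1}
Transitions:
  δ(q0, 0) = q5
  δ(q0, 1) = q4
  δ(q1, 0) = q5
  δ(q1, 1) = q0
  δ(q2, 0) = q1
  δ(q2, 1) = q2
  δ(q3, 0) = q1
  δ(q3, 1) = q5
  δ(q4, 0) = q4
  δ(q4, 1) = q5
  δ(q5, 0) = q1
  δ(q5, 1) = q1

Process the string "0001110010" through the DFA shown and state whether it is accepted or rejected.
Processing string "0001110010":
  q0 --0--> q5
  q5 --0--> q1
  q1 --0--> q5
  q5 --1--> q1
  q1 --1--> q0
  q0 --1--> q4
  q4 --0--> q4
  q4 --0--> q4
  q4 --1--> q5
  q5 --0--> q1
Final state: q1
Accept states: {q1}
Yes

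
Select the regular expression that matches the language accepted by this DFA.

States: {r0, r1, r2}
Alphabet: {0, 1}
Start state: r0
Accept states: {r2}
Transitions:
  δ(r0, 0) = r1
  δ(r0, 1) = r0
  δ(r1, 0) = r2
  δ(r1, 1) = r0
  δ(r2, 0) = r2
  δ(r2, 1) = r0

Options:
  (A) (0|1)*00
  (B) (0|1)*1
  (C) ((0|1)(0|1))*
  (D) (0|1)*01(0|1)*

Check each option against the DFA on short strings; one disagreement eliminates an option:
  (A) (0|1)*00: agrees with the DFA on every string of length ≤ 6
  (B) (0|1)*1: on '1' the DFA goes r0 → r0 and rejects (r0 ∉ Accept), but the regex matches it → eliminate
  (C) ((0|1)(0|1))*: on ε the DFA stays in r0 and rejects (r0 ∉ Accept), but the regex matches it → eliminate
  (D) (0|1)*01(0|1)*: on '00' the DFA goes r0 → r1 → r2 and accepts (r2 ∈ Accept), but the regex does not match it → eliminate
Only (A) is consistent with the DFA.
(A) (0|1)*00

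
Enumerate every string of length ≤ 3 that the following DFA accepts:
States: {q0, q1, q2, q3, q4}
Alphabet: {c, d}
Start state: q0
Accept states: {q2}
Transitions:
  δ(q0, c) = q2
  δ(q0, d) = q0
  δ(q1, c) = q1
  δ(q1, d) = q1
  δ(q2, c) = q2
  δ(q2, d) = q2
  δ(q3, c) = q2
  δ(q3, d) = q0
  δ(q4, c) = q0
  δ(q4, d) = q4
c, cc, cd, dc, ccc, ccd, cdc, cdd, dcc, dcd, ddc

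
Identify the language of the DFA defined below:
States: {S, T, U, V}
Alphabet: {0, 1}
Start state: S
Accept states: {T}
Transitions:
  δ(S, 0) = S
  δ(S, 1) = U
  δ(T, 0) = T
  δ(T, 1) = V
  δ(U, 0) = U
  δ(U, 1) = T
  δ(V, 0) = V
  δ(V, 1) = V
Testing a few strings:
  '0' → reject
  '0100' → reject
  '10' → reject
  '011' → accept
State roles: S=zero 1's; T=two 1's; U=one 1; V=≥ three 1's (dead)
All binary strings containing exactly two 1's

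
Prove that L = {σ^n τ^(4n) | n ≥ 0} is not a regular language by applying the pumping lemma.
Assume L is regular with pumping length p. Idea: pumping the σ-block breaks the 1:4 ratio.
Choose s = σ^p τ^(4p) (length 5p ≥ p). By the pumping lemma, s = xyz with |xy| ≤ p, |y| > 0, so y = σ^k with k ≥ 1. Then xy²z = σ^(p+k) τ^(4p). For this to be in L we would need 4p = 4(p+k), i.e. 4k = 0, contradicting k ≥ 1. So xy²z ∉ L.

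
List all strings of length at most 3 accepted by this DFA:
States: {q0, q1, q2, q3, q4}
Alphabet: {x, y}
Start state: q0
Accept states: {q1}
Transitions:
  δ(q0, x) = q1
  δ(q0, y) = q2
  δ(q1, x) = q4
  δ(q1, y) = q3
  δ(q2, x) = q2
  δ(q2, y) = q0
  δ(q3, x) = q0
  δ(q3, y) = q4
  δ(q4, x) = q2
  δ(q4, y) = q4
x, yyx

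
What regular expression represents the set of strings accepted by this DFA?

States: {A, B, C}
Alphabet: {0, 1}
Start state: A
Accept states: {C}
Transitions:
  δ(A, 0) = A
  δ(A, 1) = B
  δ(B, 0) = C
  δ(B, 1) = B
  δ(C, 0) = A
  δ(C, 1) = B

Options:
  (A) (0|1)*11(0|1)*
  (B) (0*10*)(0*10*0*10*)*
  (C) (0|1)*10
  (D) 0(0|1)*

Check each option against the DFA on short strings; one disagreement eliminates an option:
  (A) (0|1)*11(0|1)*: on '10' the DFA goes A → B → C and accepts (C ∈ Accept), but the regex does not match it → eliminate
  (B) (0*10*)(0*10*0*10*)*: on '1' the DFA goes A → B and rejects (B ∉ Accept), but the regex matches it → eliminate
  (C) (0|1)*10: agrees with the DFA on every string of length ≤ 6
  (D) 0(0|1)*: on '0' the DFA goes A → A and rejects (A ∉ Accept), but the regex matches it → eliminate
Only (C) is consistent with the DFA.
(C) (0|1)*10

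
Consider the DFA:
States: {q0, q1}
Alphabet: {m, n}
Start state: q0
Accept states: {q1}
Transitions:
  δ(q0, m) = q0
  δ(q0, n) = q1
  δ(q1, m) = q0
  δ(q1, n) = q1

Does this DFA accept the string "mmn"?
Processing string "mmn":
  q0 --m--> q0
  q0 --m--> q0
  q0 --n--> q1
Final state: q1
Accept states: {q1}
Yes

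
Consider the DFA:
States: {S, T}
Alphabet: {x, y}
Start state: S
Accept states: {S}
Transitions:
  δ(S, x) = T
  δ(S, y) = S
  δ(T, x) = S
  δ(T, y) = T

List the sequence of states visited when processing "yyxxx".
read 'y': S → S
  read 'y': S → S
  read 'x': S → T
  read 'x': T → S
  read 'x': S → T
S -> S -> S -> T -> S -> T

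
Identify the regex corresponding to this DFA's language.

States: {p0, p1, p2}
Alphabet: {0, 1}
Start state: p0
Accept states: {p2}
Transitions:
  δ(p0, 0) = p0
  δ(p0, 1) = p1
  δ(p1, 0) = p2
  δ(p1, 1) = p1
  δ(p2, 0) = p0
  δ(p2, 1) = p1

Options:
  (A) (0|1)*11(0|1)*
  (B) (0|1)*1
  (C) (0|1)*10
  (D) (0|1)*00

Check each option against the DFA on short strings; one disagreement eliminates an option:
  (A) (0|1)*11(0|1)*: on '10' the DFA goes p0 → p1 → p2 and accepts (p2 ∈ Accept), but the regex does not match it → eliminate
  (B) (0|1)*1: on '1' the DFA goes p0 → p1 and rejects (p1 ∉ Accept), but the regex matches it → eliminate
  (C) (0|1)*10: agrees with the DFA on every string of length ≤ 6
  (D) (0|1)*00: on '00' the DFA goes p0 → p0 → p0 and rejects (p0 ∉ Accept), but the regex matches it → eliminate
Only (C) is consistent with the DFA.
(C) (0|1)*10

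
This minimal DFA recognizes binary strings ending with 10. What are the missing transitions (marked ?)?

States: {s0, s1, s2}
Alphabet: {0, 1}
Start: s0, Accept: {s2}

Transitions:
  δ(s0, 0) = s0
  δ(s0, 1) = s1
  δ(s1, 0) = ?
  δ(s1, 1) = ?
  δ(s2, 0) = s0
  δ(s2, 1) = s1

From the language and accept set, identify what each state tracks — s0: no suffix match; s1: one trailing 1; s2: suffix is 10.
Each missing δ(q, a) is the state matching the new tracked value after reading a.
δ(s1, 0) = s2; δ(s1, 1) = s1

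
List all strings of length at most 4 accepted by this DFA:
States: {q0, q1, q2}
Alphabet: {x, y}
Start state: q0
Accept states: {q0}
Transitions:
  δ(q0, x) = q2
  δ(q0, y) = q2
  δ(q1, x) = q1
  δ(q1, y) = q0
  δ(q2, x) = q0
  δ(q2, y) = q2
ε, xx, yx, xyx, yyx, xxxx, xxyx, xyyx, yxxx, yxyx, yyyx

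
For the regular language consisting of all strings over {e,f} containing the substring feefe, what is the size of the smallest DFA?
By Myhill–Nerode, count the distinguishable equivalence classes: 6 classes — one per longest suffix of the input that is a prefix of 'feefe' (lengths 0 through 4), plus an absorbing 'already seen feefe' class.
6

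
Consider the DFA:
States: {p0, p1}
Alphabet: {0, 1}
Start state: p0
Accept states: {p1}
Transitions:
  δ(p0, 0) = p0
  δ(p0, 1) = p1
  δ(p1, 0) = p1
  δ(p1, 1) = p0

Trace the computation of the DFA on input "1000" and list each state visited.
read '1': p0 → p1
  read '0': p1 → p1
  read '0': p1 → p1
  read '0': p1 → p1
p0 -> p1 -> p1 -> p1 -> p1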